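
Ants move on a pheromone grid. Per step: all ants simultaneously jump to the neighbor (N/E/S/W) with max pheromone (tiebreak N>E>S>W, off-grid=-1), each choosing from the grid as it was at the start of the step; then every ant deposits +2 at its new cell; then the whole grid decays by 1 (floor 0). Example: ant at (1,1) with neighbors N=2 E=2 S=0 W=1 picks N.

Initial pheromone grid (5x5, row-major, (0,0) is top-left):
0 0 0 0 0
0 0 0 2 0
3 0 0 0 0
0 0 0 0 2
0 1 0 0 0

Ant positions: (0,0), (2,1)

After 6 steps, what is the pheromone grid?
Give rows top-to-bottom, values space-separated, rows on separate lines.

After step 1: ants at (0,1),(2,0)
  0 1 0 0 0
  0 0 0 1 0
  4 0 0 0 0
  0 0 0 0 1
  0 0 0 0 0
After step 2: ants at (0,2),(1,0)
  0 0 1 0 0
  1 0 0 0 0
  3 0 0 0 0
  0 0 0 0 0
  0 0 0 0 0
After step 3: ants at (0,3),(2,0)
  0 0 0 1 0
  0 0 0 0 0
  4 0 0 0 0
  0 0 0 0 0
  0 0 0 0 0
After step 4: ants at (0,4),(1,0)
  0 0 0 0 1
  1 0 0 0 0
  3 0 0 0 0
  0 0 0 0 0
  0 0 0 0 0
After step 5: ants at (1,4),(2,0)
  0 0 0 0 0
  0 0 0 0 1
  4 0 0 0 0
  0 0 0 0 0
  0 0 0 0 0
After step 6: ants at (0,4),(1,0)
  0 0 0 0 1
  1 0 0 0 0
  3 0 0 0 0
  0 0 0 0 0
  0 0 0 0 0

0 0 0 0 1
1 0 0 0 0
3 0 0 0 0
0 0 0 0 0
0 0 0 0 0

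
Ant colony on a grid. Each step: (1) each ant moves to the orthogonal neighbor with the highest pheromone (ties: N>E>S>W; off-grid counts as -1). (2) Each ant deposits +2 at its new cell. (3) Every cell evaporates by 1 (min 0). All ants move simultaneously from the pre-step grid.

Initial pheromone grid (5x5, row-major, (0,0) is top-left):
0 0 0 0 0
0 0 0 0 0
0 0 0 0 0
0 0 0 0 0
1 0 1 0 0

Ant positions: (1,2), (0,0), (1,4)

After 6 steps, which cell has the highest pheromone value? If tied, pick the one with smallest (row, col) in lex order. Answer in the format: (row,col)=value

Answer: (0,1)=6

Derivation:
Step 1: ant0:(1,2)->N->(0,2) | ant1:(0,0)->E->(0,1) | ant2:(1,4)->N->(0,4)
  grid max=1 at (0,1)
Step 2: ant0:(0,2)->W->(0,1) | ant1:(0,1)->E->(0,2) | ant2:(0,4)->S->(1,4)
  grid max=2 at (0,1)
Step 3: ant0:(0,1)->E->(0,2) | ant1:(0,2)->W->(0,1) | ant2:(1,4)->N->(0,4)
  grid max=3 at (0,1)
Step 4: ant0:(0,2)->W->(0,1) | ant1:(0,1)->E->(0,2) | ant2:(0,4)->S->(1,4)
  grid max=4 at (0,1)
Step 5: ant0:(0,1)->E->(0,2) | ant1:(0,2)->W->(0,1) | ant2:(1,4)->N->(0,4)
  grid max=5 at (0,1)
Step 6: ant0:(0,2)->W->(0,1) | ant1:(0,1)->E->(0,2) | ant2:(0,4)->S->(1,4)
  grid max=6 at (0,1)
Final grid:
  0 6 6 0 0
  0 0 0 0 1
  0 0 0 0 0
  0 0 0 0 0
  0 0 0 0 0
Max pheromone 6 at (0,1)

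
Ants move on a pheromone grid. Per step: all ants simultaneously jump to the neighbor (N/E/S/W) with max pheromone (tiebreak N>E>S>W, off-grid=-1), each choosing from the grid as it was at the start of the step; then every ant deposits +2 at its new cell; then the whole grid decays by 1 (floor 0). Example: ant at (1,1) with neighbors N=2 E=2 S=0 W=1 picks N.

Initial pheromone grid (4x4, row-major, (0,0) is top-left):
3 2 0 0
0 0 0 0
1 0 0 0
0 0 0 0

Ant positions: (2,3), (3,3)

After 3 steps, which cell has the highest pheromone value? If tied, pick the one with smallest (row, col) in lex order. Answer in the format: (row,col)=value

Step 1: ant0:(2,3)->N->(1,3) | ant1:(3,3)->N->(2,3)
  grid max=2 at (0,0)
Step 2: ant0:(1,3)->S->(2,3) | ant1:(2,3)->N->(1,3)
  grid max=2 at (1,3)
Step 3: ant0:(2,3)->N->(1,3) | ant1:(1,3)->S->(2,3)
  grid max=3 at (1,3)
Final grid:
  0 0 0 0
  0 0 0 3
  0 0 0 3
  0 0 0 0
Max pheromone 3 at (1,3)

Answer: (1,3)=3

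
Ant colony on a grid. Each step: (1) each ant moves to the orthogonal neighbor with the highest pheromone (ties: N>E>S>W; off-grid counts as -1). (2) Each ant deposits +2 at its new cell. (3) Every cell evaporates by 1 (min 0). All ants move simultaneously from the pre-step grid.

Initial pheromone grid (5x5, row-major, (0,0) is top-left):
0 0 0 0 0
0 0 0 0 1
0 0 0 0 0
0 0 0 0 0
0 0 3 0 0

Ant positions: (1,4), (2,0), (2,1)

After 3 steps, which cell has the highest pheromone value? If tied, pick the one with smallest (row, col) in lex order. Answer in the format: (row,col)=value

Answer: (1,0)=3

Derivation:
Step 1: ant0:(1,4)->N->(0,4) | ant1:(2,0)->N->(1,0) | ant2:(2,1)->N->(1,1)
  grid max=2 at (4,2)
Step 2: ant0:(0,4)->S->(1,4) | ant1:(1,0)->E->(1,1) | ant2:(1,1)->W->(1,0)
  grid max=2 at (1,0)
Step 3: ant0:(1,4)->N->(0,4) | ant1:(1,1)->W->(1,0) | ant2:(1,0)->E->(1,1)
  grid max=3 at (1,0)
Final grid:
  0 0 0 0 1
  3 3 0 0 0
  0 0 0 0 0
  0 0 0 0 0
  0 0 0 0 0
Max pheromone 3 at (1,0)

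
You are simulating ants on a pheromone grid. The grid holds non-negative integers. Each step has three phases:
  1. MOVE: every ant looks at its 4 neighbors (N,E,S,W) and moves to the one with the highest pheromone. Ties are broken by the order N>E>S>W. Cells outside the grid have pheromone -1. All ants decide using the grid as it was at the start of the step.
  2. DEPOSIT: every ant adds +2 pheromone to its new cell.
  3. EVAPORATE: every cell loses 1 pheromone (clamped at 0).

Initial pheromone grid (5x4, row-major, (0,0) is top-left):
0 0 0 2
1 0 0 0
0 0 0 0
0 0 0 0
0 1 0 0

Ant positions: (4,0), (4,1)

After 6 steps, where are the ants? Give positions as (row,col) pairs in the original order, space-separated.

Step 1: ant0:(4,0)->E->(4,1) | ant1:(4,1)->N->(3,1)
  grid max=2 at (4,1)
Step 2: ant0:(4,1)->N->(3,1) | ant1:(3,1)->S->(4,1)
  grid max=3 at (4,1)
Step 3: ant0:(3,1)->S->(4,1) | ant1:(4,1)->N->(3,1)
  grid max=4 at (4,1)
Step 4: ant0:(4,1)->N->(3,1) | ant1:(3,1)->S->(4,1)
  grid max=5 at (4,1)
Step 5: ant0:(3,1)->S->(4,1) | ant1:(4,1)->N->(3,1)
  grid max=6 at (4,1)
Step 6: ant0:(4,1)->N->(3,1) | ant1:(3,1)->S->(4,1)
  grid max=7 at (4,1)

(3,1) (4,1)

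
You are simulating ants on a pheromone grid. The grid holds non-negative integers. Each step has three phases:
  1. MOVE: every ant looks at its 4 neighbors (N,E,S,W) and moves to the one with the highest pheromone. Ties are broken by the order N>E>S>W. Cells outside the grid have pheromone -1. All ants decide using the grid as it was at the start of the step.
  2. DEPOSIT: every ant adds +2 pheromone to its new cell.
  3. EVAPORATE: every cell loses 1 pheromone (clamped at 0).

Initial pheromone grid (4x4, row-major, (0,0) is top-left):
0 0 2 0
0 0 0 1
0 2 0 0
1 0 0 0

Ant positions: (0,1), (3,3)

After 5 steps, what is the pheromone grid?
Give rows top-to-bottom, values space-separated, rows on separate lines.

After step 1: ants at (0,2),(2,3)
  0 0 3 0
  0 0 0 0
  0 1 0 1
  0 0 0 0
After step 2: ants at (0,3),(1,3)
  0 0 2 1
  0 0 0 1
  0 0 0 0
  0 0 0 0
After step 3: ants at (0,2),(0,3)
  0 0 3 2
  0 0 0 0
  0 0 0 0
  0 0 0 0
After step 4: ants at (0,3),(0,2)
  0 0 4 3
  0 0 0 0
  0 0 0 0
  0 0 0 0
After step 5: ants at (0,2),(0,3)
  0 0 5 4
  0 0 0 0
  0 0 0 0
  0 0 0 0

0 0 5 4
0 0 0 0
0 0 0 0
0 0 0 0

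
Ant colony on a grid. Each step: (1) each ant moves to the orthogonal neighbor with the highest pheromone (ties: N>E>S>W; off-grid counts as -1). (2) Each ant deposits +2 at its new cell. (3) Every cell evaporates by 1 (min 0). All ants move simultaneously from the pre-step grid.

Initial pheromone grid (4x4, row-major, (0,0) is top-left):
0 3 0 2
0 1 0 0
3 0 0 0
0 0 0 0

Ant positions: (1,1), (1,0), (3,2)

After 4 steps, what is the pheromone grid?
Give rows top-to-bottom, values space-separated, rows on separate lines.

After step 1: ants at (0,1),(2,0),(2,2)
  0 4 0 1
  0 0 0 0
  4 0 1 0
  0 0 0 0
After step 2: ants at (0,2),(1,0),(1,2)
  0 3 1 0
  1 0 1 0
  3 0 0 0
  0 0 0 0
After step 3: ants at (0,1),(2,0),(0,2)
  0 4 2 0
  0 0 0 0
  4 0 0 0
  0 0 0 0
After step 4: ants at (0,2),(1,0),(0,1)
  0 5 3 0
  1 0 0 0
  3 0 0 0
  0 0 0 0

0 5 3 0
1 0 0 0
3 0 0 0
0 0 0 0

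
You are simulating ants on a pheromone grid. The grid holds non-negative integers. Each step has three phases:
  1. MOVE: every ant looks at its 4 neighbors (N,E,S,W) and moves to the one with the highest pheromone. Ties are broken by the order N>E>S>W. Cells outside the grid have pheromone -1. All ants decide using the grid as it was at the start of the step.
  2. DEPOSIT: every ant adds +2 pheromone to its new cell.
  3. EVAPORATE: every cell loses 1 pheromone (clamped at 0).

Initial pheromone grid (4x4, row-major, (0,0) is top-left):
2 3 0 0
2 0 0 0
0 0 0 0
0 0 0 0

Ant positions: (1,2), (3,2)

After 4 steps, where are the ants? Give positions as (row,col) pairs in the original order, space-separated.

Step 1: ant0:(1,2)->N->(0,2) | ant1:(3,2)->N->(2,2)
  grid max=2 at (0,1)
Step 2: ant0:(0,2)->W->(0,1) | ant1:(2,2)->N->(1,2)
  grid max=3 at (0,1)
Step 3: ant0:(0,1)->E->(0,2) | ant1:(1,2)->N->(0,2)
  grid max=3 at (0,2)
Step 4: ant0:(0,2)->W->(0,1) | ant1:(0,2)->W->(0,1)
  grid max=5 at (0,1)

(0,1) (0,1)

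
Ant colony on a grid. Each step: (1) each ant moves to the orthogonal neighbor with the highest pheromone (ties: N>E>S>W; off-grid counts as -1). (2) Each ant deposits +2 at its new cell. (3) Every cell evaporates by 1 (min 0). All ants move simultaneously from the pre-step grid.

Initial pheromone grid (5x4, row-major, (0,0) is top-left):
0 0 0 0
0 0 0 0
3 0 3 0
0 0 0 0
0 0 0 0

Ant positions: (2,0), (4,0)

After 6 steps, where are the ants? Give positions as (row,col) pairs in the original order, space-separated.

Step 1: ant0:(2,0)->N->(1,0) | ant1:(4,0)->N->(3,0)
  grid max=2 at (2,0)
Step 2: ant0:(1,0)->S->(2,0) | ant1:(3,0)->N->(2,0)
  grid max=5 at (2,0)
Step 3: ant0:(2,0)->N->(1,0) | ant1:(2,0)->N->(1,0)
  grid max=4 at (2,0)
Step 4: ant0:(1,0)->S->(2,0) | ant1:(1,0)->S->(2,0)
  grid max=7 at (2,0)
Step 5: ant0:(2,0)->N->(1,0) | ant1:(2,0)->N->(1,0)
  grid max=6 at (2,0)
Step 6: ant0:(1,0)->S->(2,0) | ant1:(1,0)->S->(2,0)
  grid max=9 at (2,0)

(2,0) (2,0)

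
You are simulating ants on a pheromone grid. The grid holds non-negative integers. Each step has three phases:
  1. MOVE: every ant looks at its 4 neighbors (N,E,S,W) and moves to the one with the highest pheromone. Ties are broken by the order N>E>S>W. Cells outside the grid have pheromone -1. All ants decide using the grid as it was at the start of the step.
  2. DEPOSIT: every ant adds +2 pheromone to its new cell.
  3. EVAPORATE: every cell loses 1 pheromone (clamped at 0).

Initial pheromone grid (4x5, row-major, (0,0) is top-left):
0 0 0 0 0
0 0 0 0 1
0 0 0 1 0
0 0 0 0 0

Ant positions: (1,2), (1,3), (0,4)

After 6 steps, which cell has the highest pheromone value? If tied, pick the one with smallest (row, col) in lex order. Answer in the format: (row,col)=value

Answer: (0,4)=11

Derivation:
Step 1: ant0:(1,2)->N->(0,2) | ant1:(1,3)->E->(1,4) | ant2:(0,4)->S->(1,4)
  grid max=4 at (1,4)
Step 2: ant0:(0,2)->E->(0,3) | ant1:(1,4)->N->(0,4) | ant2:(1,4)->N->(0,4)
  grid max=3 at (0,4)
Step 3: ant0:(0,3)->E->(0,4) | ant1:(0,4)->S->(1,4) | ant2:(0,4)->S->(1,4)
  grid max=6 at (1,4)
Step 4: ant0:(0,4)->S->(1,4) | ant1:(1,4)->N->(0,4) | ant2:(1,4)->N->(0,4)
  grid max=7 at (0,4)
Step 5: ant0:(1,4)->N->(0,4) | ant1:(0,4)->S->(1,4) | ant2:(0,4)->S->(1,4)
  grid max=10 at (1,4)
Step 6: ant0:(0,4)->S->(1,4) | ant1:(1,4)->N->(0,4) | ant2:(1,4)->N->(0,4)
  grid max=11 at (0,4)
Final grid:
  0 0 0 0 11
  0 0 0 0 11
  0 0 0 0 0
  0 0 0 0 0
Max pheromone 11 at (0,4)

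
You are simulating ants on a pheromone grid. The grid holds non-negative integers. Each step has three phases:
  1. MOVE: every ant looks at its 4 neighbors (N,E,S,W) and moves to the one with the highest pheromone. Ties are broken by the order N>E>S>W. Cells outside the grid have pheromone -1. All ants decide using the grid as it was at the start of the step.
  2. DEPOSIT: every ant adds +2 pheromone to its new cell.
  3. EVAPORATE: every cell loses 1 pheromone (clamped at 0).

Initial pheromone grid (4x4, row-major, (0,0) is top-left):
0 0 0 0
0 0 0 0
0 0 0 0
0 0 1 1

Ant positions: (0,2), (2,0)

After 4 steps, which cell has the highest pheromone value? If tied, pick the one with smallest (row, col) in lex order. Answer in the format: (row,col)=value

Answer: (0,2)=1

Derivation:
Step 1: ant0:(0,2)->E->(0,3) | ant1:(2,0)->N->(1,0)
  grid max=1 at (0,3)
Step 2: ant0:(0,3)->S->(1,3) | ant1:(1,0)->N->(0,0)
  grid max=1 at (0,0)
Step 3: ant0:(1,3)->N->(0,3) | ant1:(0,0)->E->(0,1)
  grid max=1 at (0,1)
Step 4: ant0:(0,3)->S->(1,3) | ant1:(0,1)->E->(0,2)
  grid max=1 at (0,2)
Final grid:
  0 0 1 0
  0 0 0 1
  0 0 0 0
  0 0 0 0
Max pheromone 1 at (0,2)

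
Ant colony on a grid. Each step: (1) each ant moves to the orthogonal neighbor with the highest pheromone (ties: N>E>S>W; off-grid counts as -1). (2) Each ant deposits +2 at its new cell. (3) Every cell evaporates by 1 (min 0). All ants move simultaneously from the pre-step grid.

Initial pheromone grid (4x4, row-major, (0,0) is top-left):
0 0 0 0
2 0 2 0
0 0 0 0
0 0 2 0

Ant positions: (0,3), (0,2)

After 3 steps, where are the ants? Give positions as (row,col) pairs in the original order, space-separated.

Step 1: ant0:(0,3)->S->(1,3) | ant1:(0,2)->S->(1,2)
  grid max=3 at (1,2)
Step 2: ant0:(1,3)->W->(1,2) | ant1:(1,2)->E->(1,3)
  grid max=4 at (1,2)
Step 3: ant0:(1,2)->E->(1,3) | ant1:(1,3)->W->(1,2)
  grid max=5 at (1,2)

(1,3) (1,2)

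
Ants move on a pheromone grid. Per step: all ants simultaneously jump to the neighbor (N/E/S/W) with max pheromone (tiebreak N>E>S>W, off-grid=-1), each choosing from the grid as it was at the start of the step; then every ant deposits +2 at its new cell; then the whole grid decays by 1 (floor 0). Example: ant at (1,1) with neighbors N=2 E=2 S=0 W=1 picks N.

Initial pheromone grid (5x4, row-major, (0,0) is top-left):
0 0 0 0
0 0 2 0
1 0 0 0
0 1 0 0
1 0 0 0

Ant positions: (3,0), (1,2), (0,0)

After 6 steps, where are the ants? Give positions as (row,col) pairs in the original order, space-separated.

Step 1: ant0:(3,0)->N->(2,0) | ant1:(1,2)->N->(0,2) | ant2:(0,0)->E->(0,1)
  grid max=2 at (2,0)
Step 2: ant0:(2,0)->N->(1,0) | ant1:(0,2)->S->(1,2) | ant2:(0,1)->E->(0,2)
  grid max=2 at (0,2)
Step 3: ant0:(1,0)->S->(2,0) | ant1:(1,2)->N->(0,2) | ant2:(0,2)->S->(1,2)
  grid max=3 at (0,2)
Step 4: ant0:(2,0)->N->(1,0) | ant1:(0,2)->S->(1,2) | ant2:(1,2)->N->(0,2)
  grid max=4 at (0,2)
Step 5: ant0:(1,0)->S->(2,0) | ant1:(1,2)->N->(0,2) | ant2:(0,2)->S->(1,2)
  grid max=5 at (0,2)
Step 6: ant0:(2,0)->N->(1,0) | ant1:(0,2)->S->(1,2) | ant2:(1,2)->N->(0,2)
  grid max=6 at (0,2)

(1,0) (1,2) (0,2)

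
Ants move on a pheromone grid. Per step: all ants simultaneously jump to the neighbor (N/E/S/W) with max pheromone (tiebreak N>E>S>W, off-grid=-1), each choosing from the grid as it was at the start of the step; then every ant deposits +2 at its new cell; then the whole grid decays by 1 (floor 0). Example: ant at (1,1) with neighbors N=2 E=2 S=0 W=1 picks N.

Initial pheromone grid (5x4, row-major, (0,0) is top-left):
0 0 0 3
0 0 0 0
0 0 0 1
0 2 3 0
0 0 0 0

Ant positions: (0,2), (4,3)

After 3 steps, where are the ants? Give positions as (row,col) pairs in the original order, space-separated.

Step 1: ant0:(0,2)->E->(0,3) | ant1:(4,3)->N->(3,3)
  grid max=4 at (0,3)
Step 2: ant0:(0,3)->S->(1,3) | ant1:(3,3)->W->(3,2)
  grid max=3 at (0,3)
Step 3: ant0:(1,3)->N->(0,3) | ant1:(3,2)->N->(2,2)
  grid max=4 at (0,3)

(0,3) (2,2)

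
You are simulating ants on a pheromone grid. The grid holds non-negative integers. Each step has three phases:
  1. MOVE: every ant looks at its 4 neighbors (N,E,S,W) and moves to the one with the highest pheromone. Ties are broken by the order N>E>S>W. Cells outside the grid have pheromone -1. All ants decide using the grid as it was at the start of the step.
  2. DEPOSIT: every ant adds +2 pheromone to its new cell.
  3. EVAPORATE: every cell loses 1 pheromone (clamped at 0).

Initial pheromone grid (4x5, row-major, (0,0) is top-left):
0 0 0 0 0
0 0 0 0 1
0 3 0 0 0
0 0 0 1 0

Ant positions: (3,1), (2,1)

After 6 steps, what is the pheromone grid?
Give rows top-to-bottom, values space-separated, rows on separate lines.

After step 1: ants at (2,1),(1,1)
  0 0 0 0 0
  0 1 0 0 0
  0 4 0 0 0
  0 0 0 0 0
After step 2: ants at (1,1),(2,1)
  0 0 0 0 0
  0 2 0 0 0
  0 5 0 0 0
  0 0 0 0 0
After step 3: ants at (2,1),(1,1)
  0 0 0 0 0
  0 3 0 0 0
  0 6 0 0 0
  0 0 0 0 0
After step 4: ants at (1,1),(2,1)
  0 0 0 0 0
  0 4 0 0 0
  0 7 0 0 0
  0 0 0 0 0
After step 5: ants at (2,1),(1,1)
  0 0 0 0 0
  0 5 0 0 0
  0 8 0 0 0
  0 0 0 0 0
After step 6: ants at (1,1),(2,1)
  0 0 0 0 0
  0 6 0 0 0
  0 9 0 0 0
  0 0 0 0 0

0 0 0 0 0
0 6 0 0 0
0 9 0 0 0
0 0 0 0 0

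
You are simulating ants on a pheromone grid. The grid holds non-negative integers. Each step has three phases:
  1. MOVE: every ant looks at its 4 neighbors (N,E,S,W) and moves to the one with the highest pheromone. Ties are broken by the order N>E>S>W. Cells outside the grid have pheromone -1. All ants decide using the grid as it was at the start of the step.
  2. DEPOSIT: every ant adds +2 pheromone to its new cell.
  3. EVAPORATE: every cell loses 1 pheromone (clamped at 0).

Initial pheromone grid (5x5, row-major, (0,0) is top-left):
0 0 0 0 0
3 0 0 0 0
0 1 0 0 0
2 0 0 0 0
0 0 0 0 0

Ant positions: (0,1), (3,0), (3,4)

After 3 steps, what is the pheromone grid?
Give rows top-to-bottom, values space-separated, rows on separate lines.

After step 1: ants at (0,2),(2,0),(2,4)
  0 0 1 0 0
  2 0 0 0 0
  1 0 0 0 1
  1 0 0 0 0
  0 0 0 0 0
After step 2: ants at (0,3),(1,0),(1,4)
  0 0 0 1 0
  3 0 0 0 1
  0 0 0 0 0
  0 0 0 0 0
  0 0 0 0 0
After step 3: ants at (0,4),(0,0),(0,4)
  1 0 0 0 3
  2 0 0 0 0
  0 0 0 0 0
  0 0 0 0 0
  0 0 0 0 0

1 0 0 0 3
2 0 0 0 0
0 0 0 0 0
0 0 0 0 0
0 0 0 0 0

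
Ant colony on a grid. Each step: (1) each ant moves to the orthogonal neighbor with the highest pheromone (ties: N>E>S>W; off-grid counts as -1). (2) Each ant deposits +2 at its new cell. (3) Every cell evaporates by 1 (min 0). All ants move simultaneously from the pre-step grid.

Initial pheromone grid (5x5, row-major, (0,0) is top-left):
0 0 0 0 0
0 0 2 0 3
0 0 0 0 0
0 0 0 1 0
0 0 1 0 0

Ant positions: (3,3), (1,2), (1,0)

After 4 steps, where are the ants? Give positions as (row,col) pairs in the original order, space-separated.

Step 1: ant0:(3,3)->N->(2,3) | ant1:(1,2)->N->(0,2) | ant2:(1,0)->N->(0,0)
  grid max=2 at (1,4)
Step 2: ant0:(2,3)->N->(1,3) | ant1:(0,2)->S->(1,2) | ant2:(0,0)->E->(0,1)
  grid max=2 at (1,2)
Step 3: ant0:(1,3)->W->(1,2) | ant1:(1,2)->E->(1,3) | ant2:(0,1)->E->(0,2)
  grid max=3 at (1,2)
Step 4: ant0:(1,2)->E->(1,3) | ant1:(1,3)->W->(1,2) | ant2:(0,2)->S->(1,2)
  grid max=6 at (1,2)

(1,3) (1,2) (1,2)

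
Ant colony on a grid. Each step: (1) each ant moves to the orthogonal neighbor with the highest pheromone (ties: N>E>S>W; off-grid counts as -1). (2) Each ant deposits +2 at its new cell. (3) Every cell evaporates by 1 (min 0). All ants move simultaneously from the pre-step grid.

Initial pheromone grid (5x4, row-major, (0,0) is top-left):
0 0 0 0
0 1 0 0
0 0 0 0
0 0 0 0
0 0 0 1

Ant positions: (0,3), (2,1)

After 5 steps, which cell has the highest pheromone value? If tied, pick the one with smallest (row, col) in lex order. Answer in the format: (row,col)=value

Answer: (1,1)=2

Derivation:
Step 1: ant0:(0,3)->S->(1,3) | ant1:(2,1)->N->(1,1)
  grid max=2 at (1,1)
Step 2: ant0:(1,3)->N->(0,3) | ant1:(1,1)->N->(0,1)
  grid max=1 at (0,1)
Step 3: ant0:(0,3)->S->(1,3) | ant1:(0,1)->S->(1,1)
  grid max=2 at (1,1)
Step 4: ant0:(1,3)->N->(0,3) | ant1:(1,1)->N->(0,1)
  grid max=1 at (0,1)
Step 5: ant0:(0,3)->S->(1,3) | ant1:(0,1)->S->(1,1)
  grid max=2 at (1,1)
Final grid:
  0 0 0 0
  0 2 0 1
  0 0 0 0
  0 0 0 0
  0 0 0 0
Max pheromone 2 at (1,1)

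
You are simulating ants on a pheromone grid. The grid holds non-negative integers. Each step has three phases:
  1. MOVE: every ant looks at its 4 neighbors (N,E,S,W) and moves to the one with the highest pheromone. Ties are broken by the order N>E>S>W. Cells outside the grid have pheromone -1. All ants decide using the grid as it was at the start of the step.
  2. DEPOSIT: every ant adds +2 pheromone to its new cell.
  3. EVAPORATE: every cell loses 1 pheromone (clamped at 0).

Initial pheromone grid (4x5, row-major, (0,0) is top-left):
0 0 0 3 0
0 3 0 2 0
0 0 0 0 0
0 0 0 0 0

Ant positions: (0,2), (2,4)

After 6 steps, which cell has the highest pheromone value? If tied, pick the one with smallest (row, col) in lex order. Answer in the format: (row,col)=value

Answer: (1,3)=8

Derivation:
Step 1: ant0:(0,2)->E->(0,3) | ant1:(2,4)->N->(1,4)
  grid max=4 at (0,3)
Step 2: ant0:(0,3)->S->(1,3) | ant1:(1,4)->W->(1,3)
  grid max=4 at (1,3)
Step 3: ant0:(1,3)->N->(0,3) | ant1:(1,3)->N->(0,3)
  grid max=6 at (0,3)
Step 4: ant0:(0,3)->S->(1,3) | ant1:(0,3)->S->(1,3)
  grid max=6 at (1,3)
Step 5: ant0:(1,3)->N->(0,3) | ant1:(1,3)->N->(0,3)
  grid max=8 at (0,3)
Step 6: ant0:(0,3)->S->(1,3) | ant1:(0,3)->S->(1,3)
  grid max=8 at (1,3)
Final grid:
  0 0 0 7 0
  0 0 0 8 0
  0 0 0 0 0
  0 0 0 0 0
Max pheromone 8 at (1,3)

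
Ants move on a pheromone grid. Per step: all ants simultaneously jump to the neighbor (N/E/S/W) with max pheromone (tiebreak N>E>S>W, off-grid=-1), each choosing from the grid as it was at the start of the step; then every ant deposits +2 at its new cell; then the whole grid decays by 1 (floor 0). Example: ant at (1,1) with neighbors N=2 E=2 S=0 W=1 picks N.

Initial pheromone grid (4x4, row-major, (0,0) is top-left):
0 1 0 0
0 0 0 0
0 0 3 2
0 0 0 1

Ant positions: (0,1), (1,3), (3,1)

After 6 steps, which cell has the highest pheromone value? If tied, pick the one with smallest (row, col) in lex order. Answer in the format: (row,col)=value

Step 1: ant0:(0,1)->E->(0,2) | ant1:(1,3)->S->(2,3) | ant2:(3,1)->N->(2,1)
  grid max=3 at (2,3)
Step 2: ant0:(0,2)->E->(0,3) | ant1:(2,3)->W->(2,2) | ant2:(2,1)->E->(2,2)
  grid max=5 at (2,2)
Step 3: ant0:(0,3)->S->(1,3) | ant1:(2,2)->E->(2,3) | ant2:(2,2)->E->(2,3)
  grid max=5 at (2,3)
Step 4: ant0:(1,3)->S->(2,3) | ant1:(2,3)->W->(2,2) | ant2:(2,3)->W->(2,2)
  grid max=7 at (2,2)
Step 5: ant0:(2,3)->W->(2,2) | ant1:(2,2)->E->(2,3) | ant2:(2,2)->E->(2,3)
  grid max=9 at (2,3)
Step 6: ant0:(2,2)->E->(2,3) | ant1:(2,3)->W->(2,2) | ant2:(2,3)->W->(2,2)
  grid max=11 at (2,2)
Final grid:
  0 0 0 0
  0 0 0 0
  0 0 11 10
  0 0 0 0
Max pheromone 11 at (2,2)

Answer: (2,2)=11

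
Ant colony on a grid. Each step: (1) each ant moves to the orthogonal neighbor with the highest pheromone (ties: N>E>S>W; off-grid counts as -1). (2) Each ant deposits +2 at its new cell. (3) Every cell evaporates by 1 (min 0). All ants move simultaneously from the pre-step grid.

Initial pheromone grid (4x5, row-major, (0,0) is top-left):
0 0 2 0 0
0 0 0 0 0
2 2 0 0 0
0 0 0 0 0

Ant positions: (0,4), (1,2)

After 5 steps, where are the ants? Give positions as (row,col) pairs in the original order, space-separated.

Step 1: ant0:(0,4)->S->(1,4) | ant1:(1,2)->N->(0,2)
  grid max=3 at (0,2)
Step 2: ant0:(1,4)->N->(0,4) | ant1:(0,2)->E->(0,3)
  grid max=2 at (0,2)
Step 3: ant0:(0,4)->W->(0,3) | ant1:(0,3)->W->(0,2)
  grid max=3 at (0,2)
Step 4: ant0:(0,3)->W->(0,2) | ant1:(0,2)->E->(0,3)
  grid max=4 at (0,2)
Step 5: ant0:(0,2)->E->(0,3) | ant1:(0,3)->W->(0,2)
  grid max=5 at (0,2)

(0,3) (0,2)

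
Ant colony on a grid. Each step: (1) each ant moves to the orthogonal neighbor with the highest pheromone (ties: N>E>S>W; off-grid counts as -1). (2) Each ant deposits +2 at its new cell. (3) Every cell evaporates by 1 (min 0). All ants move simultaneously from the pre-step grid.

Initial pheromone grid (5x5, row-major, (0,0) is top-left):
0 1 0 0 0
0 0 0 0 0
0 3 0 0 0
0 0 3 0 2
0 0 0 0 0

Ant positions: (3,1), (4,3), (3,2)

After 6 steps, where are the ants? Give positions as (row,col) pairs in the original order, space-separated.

Step 1: ant0:(3,1)->N->(2,1) | ant1:(4,3)->N->(3,3) | ant2:(3,2)->N->(2,2)
  grid max=4 at (2,1)
Step 2: ant0:(2,1)->E->(2,2) | ant1:(3,3)->W->(3,2) | ant2:(2,2)->W->(2,1)
  grid max=5 at (2,1)
Step 3: ant0:(2,2)->W->(2,1) | ant1:(3,2)->N->(2,2) | ant2:(2,1)->E->(2,2)
  grid max=6 at (2,1)
Step 4: ant0:(2,1)->E->(2,2) | ant1:(2,2)->W->(2,1) | ant2:(2,2)->W->(2,1)
  grid max=9 at (2,1)
Step 5: ant0:(2,2)->W->(2,1) | ant1:(2,1)->E->(2,2) | ant2:(2,1)->E->(2,2)
  grid max=10 at (2,1)
Step 6: ant0:(2,1)->E->(2,2) | ant1:(2,2)->W->(2,1) | ant2:(2,2)->W->(2,1)
  grid max=13 at (2,1)

(2,2) (2,1) (2,1)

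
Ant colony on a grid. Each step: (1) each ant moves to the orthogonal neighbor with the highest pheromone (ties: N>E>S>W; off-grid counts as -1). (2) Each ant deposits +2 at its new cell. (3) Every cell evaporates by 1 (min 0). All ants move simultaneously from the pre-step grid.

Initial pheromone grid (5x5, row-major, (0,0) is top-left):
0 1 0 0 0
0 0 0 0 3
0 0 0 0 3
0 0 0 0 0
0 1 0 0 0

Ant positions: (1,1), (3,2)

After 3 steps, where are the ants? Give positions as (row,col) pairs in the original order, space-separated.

Step 1: ant0:(1,1)->N->(0,1) | ant1:(3,2)->N->(2,2)
  grid max=2 at (0,1)
Step 2: ant0:(0,1)->E->(0,2) | ant1:(2,2)->N->(1,2)
  grid max=1 at (0,1)
Step 3: ant0:(0,2)->S->(1,2) | ant1:(1,2)->N->(0,2)
  grid max=2 at (0,2)

(1,2) (0,2)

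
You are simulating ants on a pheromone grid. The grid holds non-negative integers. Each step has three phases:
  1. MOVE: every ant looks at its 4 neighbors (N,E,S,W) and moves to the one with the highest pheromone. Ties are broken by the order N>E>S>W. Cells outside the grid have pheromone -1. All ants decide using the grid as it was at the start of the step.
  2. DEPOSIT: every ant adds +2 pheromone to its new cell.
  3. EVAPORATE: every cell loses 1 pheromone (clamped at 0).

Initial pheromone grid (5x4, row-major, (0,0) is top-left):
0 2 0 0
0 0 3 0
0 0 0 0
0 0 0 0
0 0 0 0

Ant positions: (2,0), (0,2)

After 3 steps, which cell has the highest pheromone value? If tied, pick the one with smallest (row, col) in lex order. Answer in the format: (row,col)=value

Answer: (1,2)=4

Derivation:
Step 1: ant0:(2,0)->N->(1,0) | ant1:(0,2)->S->(1,2)
  grid max=4 at (1,2)
Step 2: ant0:(1,0)->N->(0,0) | ant1:(1,2)->N->(0,2)
  grid max=3 at (1,2)
Step 3: ant0:(0,0)->E->(0,1) | ant1:(0,2)->S->(1,2)
  grid max=4 at (1,2)
Final grid:
  0 1 0 0
  0 0 4 0
  0 0 0 0
  0 0 0 0
  0 0 0 0
Max pheromone 4 at (1,2)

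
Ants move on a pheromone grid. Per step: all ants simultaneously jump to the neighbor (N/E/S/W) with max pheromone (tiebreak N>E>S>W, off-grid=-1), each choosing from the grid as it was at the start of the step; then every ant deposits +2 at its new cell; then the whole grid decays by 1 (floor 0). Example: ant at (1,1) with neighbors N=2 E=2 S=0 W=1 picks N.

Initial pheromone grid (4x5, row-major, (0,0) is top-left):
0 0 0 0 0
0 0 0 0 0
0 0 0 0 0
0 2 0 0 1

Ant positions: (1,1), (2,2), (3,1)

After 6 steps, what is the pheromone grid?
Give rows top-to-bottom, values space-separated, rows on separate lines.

After step 1: ants at (0,1),(1,2),(2,1)
  0 1 0 0 0
  0 0 1 0 0
  0 1 0 0 0
  0 1 0 0 0
After step 2: ants at (0,2),(0,2),(3,1)
  0 0 3 0 0
  0 0 0 0 0
  0 0 0 0 0
  0 2 0 0 0
After step 3: ants at (0,3),(0,3),(2,1)
  0 0 2 3 0
  0 0 0 0 0
  0 1 0 0 0
  0 1 0 0 0
After step 4: ants at (0,2),(0,2),(3,1)
  0 0 5 2 0
  0 0 0 0 0
  0 0 0 0 0
  0 2 0 0 0
After step 5: ants at (0,3),(0,3),(2,1)
  0 0 4 5 0
  0 0 0 0 0
  0 1 0 0 0
  0 1 0 0 0
After step 6: ants at (0,2),(0,2),(3,1)
  0 0 7 4 0
  0 0 0 0 0
  0 0 0 0 0
  0 2 0 0 0

0 0 7 4 0
0 0 0 0 0
0 0 0 0 0
0 2 0 0 0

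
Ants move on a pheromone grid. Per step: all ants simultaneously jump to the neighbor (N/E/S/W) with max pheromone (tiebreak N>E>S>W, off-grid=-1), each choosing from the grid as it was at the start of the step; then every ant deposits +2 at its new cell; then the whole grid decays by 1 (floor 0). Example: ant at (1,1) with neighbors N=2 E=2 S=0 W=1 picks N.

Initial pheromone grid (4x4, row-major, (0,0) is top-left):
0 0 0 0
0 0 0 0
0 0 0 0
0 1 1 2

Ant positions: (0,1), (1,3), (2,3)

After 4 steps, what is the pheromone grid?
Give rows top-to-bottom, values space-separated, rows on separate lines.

After step 1: ants at (0,2),(0,3),(3,3)
  0 0 1 1
  0 0 0 0
  0 0 0 0
  0 0 0 3
After step 2: ants at (0,3),(0,2),(2,3)
  0 0 2 2
  0 0 0 0
  0 0 0 1
  0 0 0 2
After step 3: ants at (0,2),(0,3),(3,3)
  0 0 3 3
  0 0 0 0
  0 0 0 0
  0 0 0 3
After step 4: ants at (0,3),(0,2),(2,3)
  0 0 4 4
  0 0 0 0
  0 0 0 1
  0 0 0 2

0 0 4 4
0 0 0 0
0 0 0 1
0 0 0 2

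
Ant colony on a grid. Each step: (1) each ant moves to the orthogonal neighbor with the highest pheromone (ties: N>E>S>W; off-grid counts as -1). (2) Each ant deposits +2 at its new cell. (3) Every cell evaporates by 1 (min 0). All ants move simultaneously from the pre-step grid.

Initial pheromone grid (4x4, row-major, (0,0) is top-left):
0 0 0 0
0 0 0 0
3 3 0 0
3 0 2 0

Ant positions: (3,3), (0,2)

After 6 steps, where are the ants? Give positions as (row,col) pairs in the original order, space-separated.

Step 1: ant0:(3,3)->W->(3,2) | ant1:(0,2)->E->(0,3)
  grid max=3 at (3,2)
Step 2: ant0:(3,2)->N->(2,2) | ant1:(0,3)->S->(1,3)
  grid max=2 at (3,2)
Step 3: ant0:(2,2)->S->(3,2) | ant1:(1,3)->N->(0,3)
  grid max=3 at (3,2)
Step 4: ant0:(3,2)->N->(2,2) | ant1:(0,3)->S->(1,3)
  grid max=2 at (3,2)
Step 5: ant0:(2,2)->S->(3,2) | ant1:(1,3)->N->(0,3)
  grid max=3 at (3,2)
Step 6: ant0:(3,2)->N->(2,2) | ant1:(0,3)->S->(1,3)
  grid max=2 at (3,2)

(2,2) (1,3)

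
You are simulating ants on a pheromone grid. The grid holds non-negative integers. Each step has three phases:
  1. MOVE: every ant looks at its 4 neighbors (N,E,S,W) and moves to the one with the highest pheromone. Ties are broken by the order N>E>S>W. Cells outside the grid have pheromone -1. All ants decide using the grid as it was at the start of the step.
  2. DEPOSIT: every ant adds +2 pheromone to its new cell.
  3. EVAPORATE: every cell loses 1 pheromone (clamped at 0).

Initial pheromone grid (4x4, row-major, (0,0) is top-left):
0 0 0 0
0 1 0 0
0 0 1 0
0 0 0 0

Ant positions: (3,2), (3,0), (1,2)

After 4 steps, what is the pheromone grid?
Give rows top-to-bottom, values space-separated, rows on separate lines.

After step 1: ants at (2,2),(2,0),(2,2)
  0 0 0 0
  0 0 0 0
  1 0 4 0
  0 0 0 0
After step 2: ants at (1,2),(1,0),(1,2)
  0 0 0 0
  1 0 3 0
  0 0 3 0
  0 0 0 0
After step 3: ants at (2,2),(0,0),(2,2)
  1 0 0 0
  0 0 2 0
  0 0 6 0
  0 0 0 0
After step 4: ants at (1,2),(0,1),(1,2)
  0 1 0 0
  0 0 5 0
  0 0 5 0
  0 0 0 0

0 1 0 0
0 0 5 0
0 0 5 0
0 0 0 0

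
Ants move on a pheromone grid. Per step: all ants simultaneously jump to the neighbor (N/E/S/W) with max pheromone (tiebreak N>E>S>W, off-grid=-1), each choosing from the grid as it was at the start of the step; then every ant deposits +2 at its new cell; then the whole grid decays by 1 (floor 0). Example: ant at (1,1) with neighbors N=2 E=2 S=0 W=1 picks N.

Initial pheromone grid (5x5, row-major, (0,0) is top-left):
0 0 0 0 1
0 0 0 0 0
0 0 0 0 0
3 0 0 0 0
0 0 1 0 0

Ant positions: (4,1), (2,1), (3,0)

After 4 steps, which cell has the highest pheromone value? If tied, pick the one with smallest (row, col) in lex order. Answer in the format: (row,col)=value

Step 1: ant0:(4,1)->E->(4,2) | ant1:(2,1)->N->(1,1) | ant2:(3,0)->N->(2,0)
  grid max=2 at (3,0)
Step 2: ant0:(4,2)->N->(3,2) | ant1:(1,1)->N->(0,1) | ant2:(2,0)->S->(3,0)
  grid max=3 at (3,0)
Step 3: ant0:(3,2)->S->(4,2) | ant1:(0,1)->E->(0,2) | ant2:(3,0)->N->(2,0)
  grid max=2 at (3,0)
Step 4: ant0:(4,2)->N->(3,2) | ant1:(0,2)->E->(0,3) | ant2:(2,0)->S->(3,0)
  grid max=3 at (3,0)
Final grid:
  0 0 0 1 0
  0 0 0 0 0
  0 0 0 0 0
  3 0 1 0 0
  0 0 1 0 0
Max pheromone 3 at (3,0)

Answer: (3,0)=3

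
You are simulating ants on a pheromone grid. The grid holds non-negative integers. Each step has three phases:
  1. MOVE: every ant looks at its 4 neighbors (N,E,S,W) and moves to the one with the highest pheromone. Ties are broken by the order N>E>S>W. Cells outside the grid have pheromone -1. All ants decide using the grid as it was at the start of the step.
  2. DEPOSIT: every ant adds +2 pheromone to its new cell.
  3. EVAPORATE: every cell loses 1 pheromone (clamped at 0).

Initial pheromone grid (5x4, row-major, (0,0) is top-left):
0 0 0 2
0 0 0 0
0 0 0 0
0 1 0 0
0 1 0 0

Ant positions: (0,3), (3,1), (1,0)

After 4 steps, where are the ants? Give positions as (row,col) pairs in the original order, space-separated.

Step 1: ant0:(0,3)->S->(1,3) | ant1:(3,1)->S->(4,1) | ant2:(1,0)->N->(0,0)
  grid max=2 at (4,1)
Step 2: ant0:(1,3)->N->(0,3) | ant1:(4,1)->N->(3,1) | ant2:(0,0)->E->(0,1)
  grid max=2 at (0,3)
Step 3: ant0:(0,3)->S->(1,3) | ant1:(3,1)->S->(4,1) | ant2:(0,1)->E->(0,2)
  grid max=2 at (4,1)
Step 4: ant0:(1,3)->N->(0,3) | ant1:(4,1)->N->(3,1) | ant2:(0,2)->E->(0,3)
  grid max=4 at (0,3)

(0,3) (3,1) (0,3)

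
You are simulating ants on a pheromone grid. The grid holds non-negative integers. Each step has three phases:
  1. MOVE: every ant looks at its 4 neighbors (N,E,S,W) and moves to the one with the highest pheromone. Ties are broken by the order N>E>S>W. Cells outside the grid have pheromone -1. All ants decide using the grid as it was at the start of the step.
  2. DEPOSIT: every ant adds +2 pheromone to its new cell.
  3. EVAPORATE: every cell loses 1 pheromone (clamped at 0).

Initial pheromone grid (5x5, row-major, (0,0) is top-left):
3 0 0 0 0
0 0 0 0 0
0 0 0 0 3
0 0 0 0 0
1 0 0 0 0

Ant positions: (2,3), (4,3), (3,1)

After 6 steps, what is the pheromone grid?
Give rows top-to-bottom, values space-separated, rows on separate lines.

After step 1: ants at (2,4),(3,3),(2,1)
  2 0 0 0 0
  0 0 0 0 0
  0 1 0 0 4
  0 0 0 1 0
  0 0 0 0 0
After step 2: ants at (1,4),(2,3),(1,1)
  1 0 0 0 0
  0 1 0 0 1
  0 0 0 1 3
  0 0 0 0 0
  0 0 0 0 0
After step 3: ants at (2,4),(2,4),(0,1)
  0 1 0 0 0
  0 0 0 0 0
  0 0 0 0 6
  0 0 0 0 0
  0 0 0 0 0
After step 4: ants at (1,4),(1,4),(0,2)
  0 0 1 0 0
  0 0 0 0 3
  0 0 0 0 5
  0 0 0 0 0
  0 0 0 0 0
After step 5: ants at (2,4),(2,4),(0,3)
  0 0 0 1 0
  0 0 0 0 2
  0 0 0 0 8
  0 0 0 0 0
  0 0 0 0 0
After step 6: ants at (1,4),(1,4),(0,4)
  0 0 0 0 1
  0 0 0 0 5
  0 0 0 0 7
  0 0 0 0 0
  0 0 0 0 0

0 0 0 0 1
0 0 0 0 5
0 0 0 0 7
0 0 0 0 0
0 0 0 0 0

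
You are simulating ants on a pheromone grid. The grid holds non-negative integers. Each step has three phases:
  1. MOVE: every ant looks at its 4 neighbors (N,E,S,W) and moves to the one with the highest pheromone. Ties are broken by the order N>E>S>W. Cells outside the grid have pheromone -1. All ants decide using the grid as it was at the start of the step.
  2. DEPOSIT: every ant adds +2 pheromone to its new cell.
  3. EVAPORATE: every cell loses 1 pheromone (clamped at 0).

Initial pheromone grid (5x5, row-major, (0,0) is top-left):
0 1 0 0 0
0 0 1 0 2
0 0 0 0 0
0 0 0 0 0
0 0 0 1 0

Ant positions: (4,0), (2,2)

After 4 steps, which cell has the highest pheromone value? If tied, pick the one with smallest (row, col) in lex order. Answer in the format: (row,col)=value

Step 1: ant0:(4,0)->N->(3,0) | ant1:(2,2)->N->(1,2)
  grid max=2 at (1,2)
Step 2: ant0:(3,0)->N->(2,0) | ant1:(1,2)->N->(0,2)
  grid max=1 at (0,2)
Step 3: ant0:(2,0)->N->(1,0) | ant1:(0,2)->S->(1,2)
  grid max=2 at (1,2)
Step 4: ant0:(1,0)->N->(0,0) | ant1:(1,2)->N->(0,2)
  grid max=1 at (0,0)
Final grid:
  1 0 1 0 0
  0 0 1 0 0
  0 0 0 0 0
  0 0 0 0 0
  0 0 0 0 0
Max pheromone 1 at (0,0)

Answer: (0,0)=1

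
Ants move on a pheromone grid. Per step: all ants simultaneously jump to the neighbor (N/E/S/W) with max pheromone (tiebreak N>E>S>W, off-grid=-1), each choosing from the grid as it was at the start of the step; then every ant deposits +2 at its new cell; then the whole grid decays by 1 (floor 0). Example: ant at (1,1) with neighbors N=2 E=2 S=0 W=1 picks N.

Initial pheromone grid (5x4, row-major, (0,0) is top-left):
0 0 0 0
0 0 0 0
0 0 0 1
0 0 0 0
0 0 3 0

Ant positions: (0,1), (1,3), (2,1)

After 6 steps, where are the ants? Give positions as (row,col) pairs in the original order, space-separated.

Step 1: ant0:(0,1)->E->(0,2) | ant1:(1,3)->S->(2,3) | ant2:(2,1)->N->(1,1)
  grid max=2 at (2,3)
Step 2: ant0:(0,2)->E->(0,3) | ant1:(2,3)->N->(1,3) | ant2:(1,1)->N->(0,1)
  grid max=1 at (0,1)
Step 3: ant0:(0,3)->S->(1,3) | ant1:(1,3)->N->(0,3) | ant2:(0,1)->E->(0,2)
  grid max=2 at (0,3)
Step 4: ant0:(1,3)->N->(0,3) | ant1:(0,3)->S->(1,3) | ant2:(0,2)->E->(0,3)
  grid max=5 at (0,3)
Step 5: ant0:(0,3)->S->(1,3) | ant1:(1,3)->N->(0,3) | ant2:(0,3)->S->(1,3)
  grid max=6 at (0,3)
Step 6: ant0:(1,3)->N->(0,3) | ant1:(0,3)->S->(1,3) | ant2:(1,3)->N->(0,3)
  grid max=9 at (0,3)

(0,3) (1,3) (0,3)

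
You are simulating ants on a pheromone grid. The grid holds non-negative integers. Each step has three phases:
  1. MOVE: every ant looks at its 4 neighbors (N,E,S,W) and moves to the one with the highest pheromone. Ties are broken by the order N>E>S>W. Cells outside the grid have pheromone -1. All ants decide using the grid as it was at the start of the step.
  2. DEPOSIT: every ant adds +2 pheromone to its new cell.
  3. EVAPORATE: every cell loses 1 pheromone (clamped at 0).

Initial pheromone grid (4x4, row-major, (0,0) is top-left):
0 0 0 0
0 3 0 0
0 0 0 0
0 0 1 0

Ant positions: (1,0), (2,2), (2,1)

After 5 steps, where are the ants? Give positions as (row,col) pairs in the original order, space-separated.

Step 1: ant0:(1,0)->E->(1,1) | ant1:(2,2)->S->(3,2) | ant2:(2,1)->N->(1,1)
  grid max=6 at (1,1)
Step 2: ant0:(1,1)->N->(0,1) | ant1:(3,2)->N->(2,2) | ant2:(1,1)->N->(0,1)
  grid max=5 at (1,1)
Step 3: ant0:(0,1)->S->(1,1) | ant1:(2,2)->S->(3,2) | ant2:(0,1)->S->(1,1)
  grid max=8 at (1,1)
Step 4: ant0:(1,1)->N->(0,1) | ant1:(3,2)->N->(2,2) | ant2:(1,1)->N->(0,1)
  grid max=7 at (1,1)
Step 5: ant0:(0,1)->S->(1,1) | ant1:(2,2)->S->(3,2) | ant2:(0,1)->S->(1,1)
  grid max=10 at (1,1)

(1,1) (3,2) (1,1)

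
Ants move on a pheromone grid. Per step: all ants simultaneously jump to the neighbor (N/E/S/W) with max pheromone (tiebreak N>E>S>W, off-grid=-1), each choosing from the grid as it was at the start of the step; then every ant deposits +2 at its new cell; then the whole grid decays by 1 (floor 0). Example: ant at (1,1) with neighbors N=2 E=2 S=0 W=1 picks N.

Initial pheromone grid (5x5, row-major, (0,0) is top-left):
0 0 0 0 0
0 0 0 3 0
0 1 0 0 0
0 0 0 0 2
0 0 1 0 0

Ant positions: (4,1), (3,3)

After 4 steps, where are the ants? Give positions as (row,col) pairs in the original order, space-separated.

Step 1: ant0:(4,1)->E->(4,2) | ant1:(3,3)->E->(3,4)
  grid max=3 at (3,4)
Step 2: ant0:(4,2)->N->(3,2) | ant1:(3,4)->N->(2,4)
  grid max=2 at (3,4)
Step 3: ant0:(3,2)->S->(4,2) | ant1:(2,4)->S->(3,4)
  grid max=3 at (3,4)
Step 4: ant0:(4,2)->N->(3,2) | ant1:(3,4)->N->(2,4)
  grid max=2 at (3,4)

(3,2) (2,4)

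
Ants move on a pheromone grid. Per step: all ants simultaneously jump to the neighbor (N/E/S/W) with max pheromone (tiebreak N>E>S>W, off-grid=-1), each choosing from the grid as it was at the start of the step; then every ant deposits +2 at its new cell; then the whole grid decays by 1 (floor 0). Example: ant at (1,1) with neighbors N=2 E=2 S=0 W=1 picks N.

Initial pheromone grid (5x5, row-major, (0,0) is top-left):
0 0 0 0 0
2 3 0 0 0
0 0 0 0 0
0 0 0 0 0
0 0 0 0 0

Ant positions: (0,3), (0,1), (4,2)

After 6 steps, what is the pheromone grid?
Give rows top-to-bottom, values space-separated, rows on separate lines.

After step 1: ants at (0,4),(1,1),(3,2)
  0 0 0 0 1
  1 4 0 0 0
  0 0 0 0 0
  0 0 1 0 0
  0 0 0 0 0
After step 2: ants at (1,4),(1,0),(2,2)
  0 0 0 0 0
  2 3 0 0 1
  0 0 1 0 0
  0 0 0 0 0
  0 0 0 0 0
After step 3: ants at (0,4),(1,1),(1,2)
  0 0 0 0 1
  1 4 1 0 0
  0 0 0 0 0
  0 0 0 0 0
  0 0 0 0 0
After step 4: ants at (1,4),(1,2),(1,1)
  0 0 0 0 0
  0 5 2 0 1
  0 0 0 0 0
  0 0 0 0 0
  0 0 0 0 0
After step 5: ants at (0,4),(1,1),(1,2)
  0 0 0 0 1
  0 6 3 0 0
  0 0 0 0 0
  0 0 0 0 0
  0 0 0 0 0
After step 6: ants at (1,4),(1,2),(1,1)
  0 0 0 0 0
  0 7 4 0 1
  0 0 0 0 0
  0 0 0 0 0
  0 0 0 0 0

0 0 0 0 0
0 7 4 0 1
0 0 0 0 0
0 0 0 0 0
0 0 0 0 0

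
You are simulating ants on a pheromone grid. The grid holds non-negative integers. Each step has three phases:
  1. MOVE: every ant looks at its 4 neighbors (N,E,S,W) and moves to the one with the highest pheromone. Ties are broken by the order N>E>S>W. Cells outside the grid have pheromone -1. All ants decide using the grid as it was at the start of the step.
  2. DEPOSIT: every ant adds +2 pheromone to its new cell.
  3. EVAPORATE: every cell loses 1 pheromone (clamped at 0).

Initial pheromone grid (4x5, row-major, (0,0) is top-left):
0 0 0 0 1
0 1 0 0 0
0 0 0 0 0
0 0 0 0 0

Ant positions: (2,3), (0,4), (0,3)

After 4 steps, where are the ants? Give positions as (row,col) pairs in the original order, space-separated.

Step 1: ant0:(2,3)->N->(1,3) | ant1:(0,4)->S->(1,4) | ant2:(0,3)->E->(0,4)
  grid max=2 at (0,4)
Step 2: ant0:(1,3)->E->(1,4) | ant1:(1,4)->N->(0,4) | ant2:(0,4)->S->(1,4)
  grid max=4 at (1,4)
Step 3: ant0:(1,4)->N->(0,4) | ant1:(0,4)->S->(1,4) | ant2:(1,4)->N->(0,4)
  grid max=6 at (0,4)
Step 4: ant0:(0,4)->S->(1,4) | ant1:(1,4)->N->(0,4) | ant2:(0,4)->S->(1,4)
  grid max=8 at (1,4)

(1,4) (0,4) (1,4)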